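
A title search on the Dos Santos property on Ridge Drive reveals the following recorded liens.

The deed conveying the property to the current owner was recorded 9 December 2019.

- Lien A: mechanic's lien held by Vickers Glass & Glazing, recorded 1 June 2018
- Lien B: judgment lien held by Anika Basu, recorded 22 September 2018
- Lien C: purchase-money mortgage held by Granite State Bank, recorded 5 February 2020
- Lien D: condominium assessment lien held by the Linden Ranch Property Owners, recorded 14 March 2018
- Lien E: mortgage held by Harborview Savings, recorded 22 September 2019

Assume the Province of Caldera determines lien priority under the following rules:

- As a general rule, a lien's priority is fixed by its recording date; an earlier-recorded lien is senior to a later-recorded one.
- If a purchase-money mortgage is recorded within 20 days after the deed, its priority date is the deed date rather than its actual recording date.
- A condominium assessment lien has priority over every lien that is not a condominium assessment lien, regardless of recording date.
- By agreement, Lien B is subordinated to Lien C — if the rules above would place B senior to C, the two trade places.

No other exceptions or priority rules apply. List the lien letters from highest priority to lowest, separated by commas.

First, effective dates: C was recorded 58 days after the deed, outside the 20-day window, so it keeps its recording date.
As a condominium assessment lien, D is senior to every other lien.
Ordering the rest by effective date: A (1 June 2018), B (22 September 2018), E (22 September 2019), C (5 February 2020).
B is senior to C before the subordination, so the two trade places.

D, A, C, E, B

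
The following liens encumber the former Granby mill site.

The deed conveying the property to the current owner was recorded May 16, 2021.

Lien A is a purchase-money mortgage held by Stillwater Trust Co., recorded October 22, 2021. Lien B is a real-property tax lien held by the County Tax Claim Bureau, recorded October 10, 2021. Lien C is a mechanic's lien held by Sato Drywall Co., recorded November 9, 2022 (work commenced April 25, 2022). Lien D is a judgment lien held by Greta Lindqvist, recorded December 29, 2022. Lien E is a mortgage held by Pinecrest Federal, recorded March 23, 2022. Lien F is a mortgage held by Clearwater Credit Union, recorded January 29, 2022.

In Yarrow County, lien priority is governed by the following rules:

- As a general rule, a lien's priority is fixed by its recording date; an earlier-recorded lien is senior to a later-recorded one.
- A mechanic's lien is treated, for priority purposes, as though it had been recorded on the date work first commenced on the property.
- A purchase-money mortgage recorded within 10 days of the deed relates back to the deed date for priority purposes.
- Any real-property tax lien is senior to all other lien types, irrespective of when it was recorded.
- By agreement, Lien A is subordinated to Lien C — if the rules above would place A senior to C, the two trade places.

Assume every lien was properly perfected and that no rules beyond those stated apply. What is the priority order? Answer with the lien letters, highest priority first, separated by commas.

Adjusting effective dates: A missed the 10-day window (159 days after the deed), so its recording date stands; C relates back to April 25, 2022 (work commenced).
As a real-property tax lien, B is senior to every other lien.
Remaining liens by effective date: A (October 22, 2021), F (January 29, 2022), E (March 23, 2022), C (April 25, 2022), D (December 29, 2022).
The subordination applies — A was senior to C — so A and C swap.

B, C, F, E, A, D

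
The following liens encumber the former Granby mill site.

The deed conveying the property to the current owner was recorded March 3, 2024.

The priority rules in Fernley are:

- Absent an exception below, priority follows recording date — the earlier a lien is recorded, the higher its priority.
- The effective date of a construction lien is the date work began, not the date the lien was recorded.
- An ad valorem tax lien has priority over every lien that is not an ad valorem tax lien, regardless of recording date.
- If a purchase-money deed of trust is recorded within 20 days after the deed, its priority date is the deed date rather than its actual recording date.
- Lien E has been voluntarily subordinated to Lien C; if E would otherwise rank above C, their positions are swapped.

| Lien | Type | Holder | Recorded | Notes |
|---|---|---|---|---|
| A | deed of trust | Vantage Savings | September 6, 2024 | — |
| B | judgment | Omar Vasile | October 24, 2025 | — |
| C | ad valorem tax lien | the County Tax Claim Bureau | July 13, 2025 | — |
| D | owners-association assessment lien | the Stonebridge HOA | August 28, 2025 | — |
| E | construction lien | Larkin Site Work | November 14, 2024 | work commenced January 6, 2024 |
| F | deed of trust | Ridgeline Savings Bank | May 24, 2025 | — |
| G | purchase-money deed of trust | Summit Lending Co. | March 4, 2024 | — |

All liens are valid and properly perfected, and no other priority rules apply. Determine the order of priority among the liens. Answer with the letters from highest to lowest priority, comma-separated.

C, E, G, A, F, D, B

First, effective dates: E is treated as recorded January 6, 2024, the work-commencement date; G was recorded within the 20-day window, so its effective date is the deed date March 3, 2024.
C, as an ad valorem tax lien, has superpriority and ranks first.
Ordering the rest by effective date: E (January 6, 2024), G (March 3, 2024), A (September 6, 2024), F (May 24, 2025), D (August 28, 2025), B (October 24, 2025).
Since E is not senior to C, the subordination leaves the order unchanged.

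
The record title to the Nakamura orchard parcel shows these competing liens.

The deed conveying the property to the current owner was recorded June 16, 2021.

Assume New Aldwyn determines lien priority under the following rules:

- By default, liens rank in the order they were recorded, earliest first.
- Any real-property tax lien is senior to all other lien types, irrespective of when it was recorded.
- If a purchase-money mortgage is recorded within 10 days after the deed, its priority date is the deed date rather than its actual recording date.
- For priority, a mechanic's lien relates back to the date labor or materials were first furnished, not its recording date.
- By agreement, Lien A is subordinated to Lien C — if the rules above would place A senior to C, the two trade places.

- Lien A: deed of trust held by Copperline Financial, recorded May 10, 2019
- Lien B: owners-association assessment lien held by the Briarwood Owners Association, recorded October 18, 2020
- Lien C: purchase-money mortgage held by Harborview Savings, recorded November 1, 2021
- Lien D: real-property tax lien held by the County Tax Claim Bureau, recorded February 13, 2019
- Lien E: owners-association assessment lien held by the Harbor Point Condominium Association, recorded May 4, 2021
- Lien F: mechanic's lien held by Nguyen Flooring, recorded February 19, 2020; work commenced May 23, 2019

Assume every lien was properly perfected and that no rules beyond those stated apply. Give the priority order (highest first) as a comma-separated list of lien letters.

D, C, F, B, E, A

Effective dates after the stated exceptions: C was recorded 138 days after the deed, outside the 10-day window, so it keeps its recording date; F is treated as recorded May 23, 2019, the work-commencement date.
D is a real-property tax lien, so it outranks all other liens regardless of date.
Ordering the rest by effective date: A (May 10, 2019), F (May 23, 2019), B (October 18, 2020), E (May 4, 2021), C (November 1, 2021).
The subordination applies — A was senior to C — so A and C swap.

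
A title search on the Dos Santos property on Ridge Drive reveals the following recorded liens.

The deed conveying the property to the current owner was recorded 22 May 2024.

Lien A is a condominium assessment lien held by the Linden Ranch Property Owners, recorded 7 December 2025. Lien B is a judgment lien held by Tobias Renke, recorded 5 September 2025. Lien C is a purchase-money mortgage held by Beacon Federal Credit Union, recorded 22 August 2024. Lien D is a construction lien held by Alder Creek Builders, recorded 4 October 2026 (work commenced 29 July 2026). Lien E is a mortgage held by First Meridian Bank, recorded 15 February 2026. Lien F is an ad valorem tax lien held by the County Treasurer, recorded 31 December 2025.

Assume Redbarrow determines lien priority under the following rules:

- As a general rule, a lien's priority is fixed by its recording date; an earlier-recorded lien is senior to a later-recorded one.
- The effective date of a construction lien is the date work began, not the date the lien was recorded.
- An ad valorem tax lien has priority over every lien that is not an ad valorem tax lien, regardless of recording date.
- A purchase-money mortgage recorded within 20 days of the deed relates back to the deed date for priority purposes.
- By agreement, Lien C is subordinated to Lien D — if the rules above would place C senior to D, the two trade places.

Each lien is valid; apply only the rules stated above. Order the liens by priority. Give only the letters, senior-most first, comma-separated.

F, D, B, A, E, C

Adjusting effective dates: C was recorded 92 days after the deed, outside the 20-day window, so it keeps its recording date; D's effective date is 29 July 2026, when work began.
F is an ad valorem tax lien, so it outranks all other liens regardless of date.
Remaining liens by effective date: C (22 August 2024), B (5 September 2025), A (7 December 2025), E (15 February 2026), D (29 July 2026).
C is senior to D before the subordination, so the two trade places.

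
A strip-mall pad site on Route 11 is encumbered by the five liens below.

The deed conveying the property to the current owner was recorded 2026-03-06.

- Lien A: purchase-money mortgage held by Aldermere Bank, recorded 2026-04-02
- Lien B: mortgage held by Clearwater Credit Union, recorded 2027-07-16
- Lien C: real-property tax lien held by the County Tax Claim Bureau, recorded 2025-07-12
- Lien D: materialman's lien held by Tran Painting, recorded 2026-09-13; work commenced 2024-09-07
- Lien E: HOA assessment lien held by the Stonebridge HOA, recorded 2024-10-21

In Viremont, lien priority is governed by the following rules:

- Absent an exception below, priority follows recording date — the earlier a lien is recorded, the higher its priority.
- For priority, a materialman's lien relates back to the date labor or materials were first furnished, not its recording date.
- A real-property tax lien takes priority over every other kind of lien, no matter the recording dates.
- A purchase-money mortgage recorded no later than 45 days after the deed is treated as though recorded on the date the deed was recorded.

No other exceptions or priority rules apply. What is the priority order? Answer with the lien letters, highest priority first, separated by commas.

Effective dates after the stated exceptions: A relates back to the deed date 2026-03-06; D's effective date is 2024-09-07, when work began.
C is a real-property tax lien and takes priority over every other lien.
Ordering the rest by effective date: D (2024-09-07), E (2024-10-21), A (2026-03-06), B (2027-07-16).

C, D, E, A, B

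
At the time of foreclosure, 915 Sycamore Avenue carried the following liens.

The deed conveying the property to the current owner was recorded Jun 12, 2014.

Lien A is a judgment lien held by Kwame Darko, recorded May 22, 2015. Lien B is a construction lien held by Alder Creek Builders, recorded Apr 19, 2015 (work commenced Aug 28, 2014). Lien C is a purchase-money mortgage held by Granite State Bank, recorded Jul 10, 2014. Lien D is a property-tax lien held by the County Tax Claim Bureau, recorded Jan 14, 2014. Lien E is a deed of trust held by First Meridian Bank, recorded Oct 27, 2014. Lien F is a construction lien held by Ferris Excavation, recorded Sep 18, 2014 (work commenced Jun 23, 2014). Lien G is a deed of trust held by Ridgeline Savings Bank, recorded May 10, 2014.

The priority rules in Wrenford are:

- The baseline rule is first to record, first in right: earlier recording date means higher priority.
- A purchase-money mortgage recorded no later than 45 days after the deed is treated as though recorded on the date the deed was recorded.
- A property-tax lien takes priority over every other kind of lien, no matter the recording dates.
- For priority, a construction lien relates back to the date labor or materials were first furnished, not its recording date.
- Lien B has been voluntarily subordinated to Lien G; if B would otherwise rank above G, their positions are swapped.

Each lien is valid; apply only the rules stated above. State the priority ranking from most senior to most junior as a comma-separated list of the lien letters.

D, G, C, F, B, E, A

First, effective dates: B's effective date is Aug 28, 2014, when work began; C relates back to the deed date Jun 12, 2014; F's effective date is Jun 23, 2014, when work began.
D is a property-tax lien and takes priority over every other lien.
Remaining liens by effective date: G (May 10, 2014), C (Jun 12, 2014), F (Jun 23, 2014), B (Aug 28, 2014), E (Oct 27, 2014), A (May 22, 2015).
B already ranks below G; the subordination has no effect.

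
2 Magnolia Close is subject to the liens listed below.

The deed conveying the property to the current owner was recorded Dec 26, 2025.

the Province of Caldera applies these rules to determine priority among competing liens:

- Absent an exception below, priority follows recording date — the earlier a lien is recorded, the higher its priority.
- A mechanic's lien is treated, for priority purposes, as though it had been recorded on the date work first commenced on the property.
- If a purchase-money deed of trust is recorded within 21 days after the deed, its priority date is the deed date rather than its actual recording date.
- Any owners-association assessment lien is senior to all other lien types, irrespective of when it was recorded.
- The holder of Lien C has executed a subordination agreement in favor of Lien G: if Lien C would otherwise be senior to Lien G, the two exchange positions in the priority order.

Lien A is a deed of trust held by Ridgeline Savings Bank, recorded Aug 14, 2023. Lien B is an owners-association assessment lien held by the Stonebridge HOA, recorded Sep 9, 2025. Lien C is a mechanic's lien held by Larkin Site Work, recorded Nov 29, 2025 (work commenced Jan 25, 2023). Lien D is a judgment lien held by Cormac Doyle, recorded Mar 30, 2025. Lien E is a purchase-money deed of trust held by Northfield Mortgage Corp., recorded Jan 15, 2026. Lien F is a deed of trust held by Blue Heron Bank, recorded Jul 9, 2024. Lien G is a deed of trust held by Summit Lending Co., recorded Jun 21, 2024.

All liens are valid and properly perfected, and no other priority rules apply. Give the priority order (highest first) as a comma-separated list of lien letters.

B, G, A, C, F, D, E

Effective dates after the stated exceptions: C is treated as recorded Jan 25, 2023, the work-commencement date; E relates back to the deed date Dec 26, 2025.
As an owners-association assessment lien, B is senior to every other lien.
Remaining liens by effective date: C (Jan 25, 2023), A (Aug 14, 2023), G (Jun 21, 2024), F (Jul 9, 2024), D (Mar 30, 2025), E (Dec 26, 2025).
C is senior to G before the subordination, so the two trade places.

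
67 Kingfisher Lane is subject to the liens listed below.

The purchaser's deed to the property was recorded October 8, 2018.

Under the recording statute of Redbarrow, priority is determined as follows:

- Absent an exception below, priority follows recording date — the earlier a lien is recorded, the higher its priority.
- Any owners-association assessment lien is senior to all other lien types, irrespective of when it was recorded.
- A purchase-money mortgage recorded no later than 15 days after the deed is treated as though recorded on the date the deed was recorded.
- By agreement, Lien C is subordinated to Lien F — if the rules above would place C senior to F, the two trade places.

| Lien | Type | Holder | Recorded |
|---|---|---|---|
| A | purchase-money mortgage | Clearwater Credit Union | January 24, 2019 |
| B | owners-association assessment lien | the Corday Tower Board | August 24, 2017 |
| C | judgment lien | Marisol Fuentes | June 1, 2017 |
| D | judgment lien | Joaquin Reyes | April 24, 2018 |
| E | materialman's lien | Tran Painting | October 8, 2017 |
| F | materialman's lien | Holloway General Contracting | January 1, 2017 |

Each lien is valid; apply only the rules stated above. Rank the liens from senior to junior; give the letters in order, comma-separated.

B, F, C, E, D, A

First, effective dates: A was recorded 108 days after the deed — beyond 15 days — so no relation-back applies.
B, as an owners-association assessment lien, has superpriority and ranks first.
The other liens, earliest effective date first: F (January 1, 2017), C (June 1, 2017), E (October 8, 2017), D (April 24, 2018), A (January 24, 2019).
C already ranks below F; the subordination has no effect.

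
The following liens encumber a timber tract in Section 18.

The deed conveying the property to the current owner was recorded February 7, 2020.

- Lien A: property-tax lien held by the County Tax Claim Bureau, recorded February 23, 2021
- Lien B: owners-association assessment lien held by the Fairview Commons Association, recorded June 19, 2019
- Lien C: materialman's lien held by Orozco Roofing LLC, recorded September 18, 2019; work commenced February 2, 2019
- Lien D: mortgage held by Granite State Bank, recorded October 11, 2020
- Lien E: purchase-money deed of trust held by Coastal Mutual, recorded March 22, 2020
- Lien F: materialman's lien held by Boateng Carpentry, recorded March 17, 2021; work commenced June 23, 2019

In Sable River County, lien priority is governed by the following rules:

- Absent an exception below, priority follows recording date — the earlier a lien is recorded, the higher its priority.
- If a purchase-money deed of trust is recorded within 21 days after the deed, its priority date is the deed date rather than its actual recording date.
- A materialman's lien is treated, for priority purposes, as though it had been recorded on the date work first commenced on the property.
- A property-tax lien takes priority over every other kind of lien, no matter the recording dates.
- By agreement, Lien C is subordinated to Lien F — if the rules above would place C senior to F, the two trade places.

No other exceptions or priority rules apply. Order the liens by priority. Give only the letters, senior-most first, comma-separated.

Effective dates: C is treated as recorded February 2, 2019, the work-commencement date; E was recorded 44 days after the deed — beyond 21 days — so no relation-back applies; F's effective date is June 23, 2019, when work began.
A, as a property-tax lien, has superpriority and ranks first.
The other liens, earliest effective date first: C (February 2, 2019), B (June 19, 2019), F (June 23, 2019), E (March 22, 2020), D (October 11, 2020).
C is senior to F before the subordination, so the two trade places.

A, F, B, C, E, D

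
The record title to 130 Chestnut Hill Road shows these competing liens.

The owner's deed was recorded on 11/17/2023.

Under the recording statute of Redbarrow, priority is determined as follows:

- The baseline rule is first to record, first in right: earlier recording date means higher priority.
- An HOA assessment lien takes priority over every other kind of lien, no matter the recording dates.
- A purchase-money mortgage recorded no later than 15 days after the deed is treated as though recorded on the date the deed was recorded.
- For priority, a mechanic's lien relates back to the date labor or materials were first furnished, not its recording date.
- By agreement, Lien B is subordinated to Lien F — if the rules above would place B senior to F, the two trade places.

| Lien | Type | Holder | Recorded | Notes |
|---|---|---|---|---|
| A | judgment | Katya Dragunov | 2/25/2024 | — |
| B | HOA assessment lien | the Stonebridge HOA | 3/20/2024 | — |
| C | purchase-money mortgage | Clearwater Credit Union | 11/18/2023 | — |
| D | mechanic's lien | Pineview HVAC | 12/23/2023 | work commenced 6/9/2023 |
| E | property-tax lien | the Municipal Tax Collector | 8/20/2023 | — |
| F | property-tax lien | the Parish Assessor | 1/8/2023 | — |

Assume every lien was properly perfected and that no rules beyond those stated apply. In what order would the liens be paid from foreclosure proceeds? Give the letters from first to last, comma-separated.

F, B, D, E, C, A

Effective dates: C was recorded within the 15-day window, so its effective date is the deed date 11/17/2023; D is treated as recorded 6/9/2023, the work-commencement date.
B, as an HOA assessment lien, has superpriority and ranks first.
Among the remaining liens, by effective date: F (1/8/2023), D (6/9/2023), E (8/20/2023), C (11/17/2023), A (2/25/2024).
The subordination applies — B was senior to F — so B and F swap.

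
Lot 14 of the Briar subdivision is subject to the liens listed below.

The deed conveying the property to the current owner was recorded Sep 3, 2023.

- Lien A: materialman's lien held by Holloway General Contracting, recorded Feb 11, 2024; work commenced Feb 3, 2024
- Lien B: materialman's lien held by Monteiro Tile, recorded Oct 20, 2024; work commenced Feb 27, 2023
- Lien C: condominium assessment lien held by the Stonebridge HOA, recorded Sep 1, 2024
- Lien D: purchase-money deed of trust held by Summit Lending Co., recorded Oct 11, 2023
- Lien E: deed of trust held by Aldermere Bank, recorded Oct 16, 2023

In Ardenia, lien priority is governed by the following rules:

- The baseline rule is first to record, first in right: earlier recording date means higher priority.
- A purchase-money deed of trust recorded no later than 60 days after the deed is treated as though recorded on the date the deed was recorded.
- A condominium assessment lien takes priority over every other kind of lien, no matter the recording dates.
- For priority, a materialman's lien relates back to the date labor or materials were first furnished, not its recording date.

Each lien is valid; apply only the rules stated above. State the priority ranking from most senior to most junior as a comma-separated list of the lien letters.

Effective dates: A's effective date is Feb 3, 2024, when work began; B relates back to Feb 27, 2023 (work commenced); D relates back to the deed date Sep 3, 2023.
As a condominium assessment lien, C is senior to every other lien.
The other liens, earliest effective date first: B (Feb 27, 2023), D (Sep 3, 2023), E (Oct 16, 2023), A (Feb 3, 2024).

C, B, D, E, A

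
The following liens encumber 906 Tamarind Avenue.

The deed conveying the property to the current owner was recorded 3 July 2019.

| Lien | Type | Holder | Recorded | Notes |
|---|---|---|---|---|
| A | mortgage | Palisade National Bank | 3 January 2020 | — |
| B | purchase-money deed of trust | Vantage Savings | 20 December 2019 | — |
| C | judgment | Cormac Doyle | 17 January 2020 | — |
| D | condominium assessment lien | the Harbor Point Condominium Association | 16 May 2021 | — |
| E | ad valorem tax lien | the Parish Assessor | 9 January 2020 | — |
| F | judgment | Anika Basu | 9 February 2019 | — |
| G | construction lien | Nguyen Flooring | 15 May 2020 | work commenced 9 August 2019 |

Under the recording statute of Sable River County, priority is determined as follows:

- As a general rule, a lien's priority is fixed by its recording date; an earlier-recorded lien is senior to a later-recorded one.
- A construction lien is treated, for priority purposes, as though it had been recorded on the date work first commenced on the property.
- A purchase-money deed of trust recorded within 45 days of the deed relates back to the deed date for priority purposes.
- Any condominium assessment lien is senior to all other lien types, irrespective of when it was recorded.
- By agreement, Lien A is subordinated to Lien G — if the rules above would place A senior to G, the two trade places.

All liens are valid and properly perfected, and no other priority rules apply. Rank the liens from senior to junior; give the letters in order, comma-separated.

First, effective dates: B missed the 45-day window (170 days after the deed), so its recording date stands; G's effective date is 9 August 2019, when work began.
D is a condominium assessment lien, so it outranks all other liens regardless of date.
Ordering the rest by effective date: F (9 February 2019), G (9 August 2019), B (20 December 2019), A (3 January 2020), E (9 January 2020), C (17 January 2020).
A already ranks below G; the subordination has no effect.

D, F, G, B, A, E, C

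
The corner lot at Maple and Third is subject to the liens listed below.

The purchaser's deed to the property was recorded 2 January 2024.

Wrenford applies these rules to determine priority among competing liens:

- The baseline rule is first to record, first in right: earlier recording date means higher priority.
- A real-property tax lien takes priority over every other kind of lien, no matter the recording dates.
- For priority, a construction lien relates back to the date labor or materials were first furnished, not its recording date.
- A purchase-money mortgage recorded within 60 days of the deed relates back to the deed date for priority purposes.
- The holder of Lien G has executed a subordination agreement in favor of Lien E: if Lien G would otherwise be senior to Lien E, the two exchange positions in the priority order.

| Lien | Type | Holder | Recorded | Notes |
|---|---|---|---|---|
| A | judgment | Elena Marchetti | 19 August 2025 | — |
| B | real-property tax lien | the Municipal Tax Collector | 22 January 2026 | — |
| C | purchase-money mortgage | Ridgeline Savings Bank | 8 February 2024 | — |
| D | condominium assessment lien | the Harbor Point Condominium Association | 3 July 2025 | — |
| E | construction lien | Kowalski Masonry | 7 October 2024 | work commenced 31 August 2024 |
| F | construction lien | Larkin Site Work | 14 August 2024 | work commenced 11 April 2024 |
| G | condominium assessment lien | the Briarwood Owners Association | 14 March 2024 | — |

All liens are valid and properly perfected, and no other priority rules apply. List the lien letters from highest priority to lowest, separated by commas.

B, C, E, F, G, D, A

Effective dates after the stated exceptions: C was recorded within the 60-day window, so its effective date is the deed date 2 January 2024; E is treated as recorded 31 August 2024, the work-commencement date; F is treated as recorded 11 April 2024, the work-commencement date.
B is a real-property tax lien and takes priority over every other lien.
Remaining liens by effective date: C (2 January 2024), G (14 March 2024), F (11 April 2024), E (31 August 2024), D (3 July 2025), A (19 August 2025).
Because G would otherwise rank above E, the subordination swaps them.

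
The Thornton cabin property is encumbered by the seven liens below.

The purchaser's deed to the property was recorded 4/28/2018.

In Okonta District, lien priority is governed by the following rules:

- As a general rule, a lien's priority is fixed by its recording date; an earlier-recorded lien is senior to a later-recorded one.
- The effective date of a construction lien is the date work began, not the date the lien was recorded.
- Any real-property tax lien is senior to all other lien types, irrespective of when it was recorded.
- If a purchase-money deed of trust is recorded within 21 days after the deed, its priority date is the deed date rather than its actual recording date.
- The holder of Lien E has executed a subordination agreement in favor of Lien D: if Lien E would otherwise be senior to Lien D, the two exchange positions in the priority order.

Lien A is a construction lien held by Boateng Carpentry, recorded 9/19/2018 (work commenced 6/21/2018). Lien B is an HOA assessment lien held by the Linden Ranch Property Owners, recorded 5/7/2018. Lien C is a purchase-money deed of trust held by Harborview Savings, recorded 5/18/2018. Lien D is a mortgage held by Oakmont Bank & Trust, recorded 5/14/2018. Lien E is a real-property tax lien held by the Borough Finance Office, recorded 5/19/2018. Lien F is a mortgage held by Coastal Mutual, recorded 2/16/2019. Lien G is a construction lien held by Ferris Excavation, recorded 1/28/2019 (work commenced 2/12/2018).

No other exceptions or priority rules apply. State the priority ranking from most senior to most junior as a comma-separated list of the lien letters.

D, G, C, B, E, A, F

Effective dates after the stated exceptions: A is treated as recorded 6/21/2018, the work-commencement date; C's effective date is the deed date, 4/28/2018; G is treated as recorded 2/12/2018, the work-commencement date.
E is a real-property tax lien, so it outranks all other liens regardless of date.
Among the remaining liens, by effective date: G (2/12/2018), C (4/28/2018), B (5/7/2018), D (5/14/2018), A (6/21/2018), F (2/16/2019).
E is senior to D before the subordination, so the two trade places.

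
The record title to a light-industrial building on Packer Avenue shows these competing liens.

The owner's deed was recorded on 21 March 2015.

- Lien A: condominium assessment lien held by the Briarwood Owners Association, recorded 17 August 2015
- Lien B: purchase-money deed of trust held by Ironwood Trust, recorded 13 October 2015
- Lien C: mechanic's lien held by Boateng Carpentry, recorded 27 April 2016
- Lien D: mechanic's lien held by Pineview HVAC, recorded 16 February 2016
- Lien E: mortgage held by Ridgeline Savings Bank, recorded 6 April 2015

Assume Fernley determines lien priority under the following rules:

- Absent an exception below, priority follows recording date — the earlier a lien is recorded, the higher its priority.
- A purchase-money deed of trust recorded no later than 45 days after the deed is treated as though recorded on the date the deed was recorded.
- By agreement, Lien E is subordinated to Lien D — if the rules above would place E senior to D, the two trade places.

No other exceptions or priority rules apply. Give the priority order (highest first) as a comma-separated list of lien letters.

Adjusting effective dates: B was recorded 206 days after the deed — beyond 45 days — so no relation-back applies.
Ordering by effective date: E (6 April 2015), A (17 August 2015), B (13 October 2015), D (16 February 2016), C (27 April 2016).
E is senior to D before the subordination, so the two trade places.

D, A, B, E, C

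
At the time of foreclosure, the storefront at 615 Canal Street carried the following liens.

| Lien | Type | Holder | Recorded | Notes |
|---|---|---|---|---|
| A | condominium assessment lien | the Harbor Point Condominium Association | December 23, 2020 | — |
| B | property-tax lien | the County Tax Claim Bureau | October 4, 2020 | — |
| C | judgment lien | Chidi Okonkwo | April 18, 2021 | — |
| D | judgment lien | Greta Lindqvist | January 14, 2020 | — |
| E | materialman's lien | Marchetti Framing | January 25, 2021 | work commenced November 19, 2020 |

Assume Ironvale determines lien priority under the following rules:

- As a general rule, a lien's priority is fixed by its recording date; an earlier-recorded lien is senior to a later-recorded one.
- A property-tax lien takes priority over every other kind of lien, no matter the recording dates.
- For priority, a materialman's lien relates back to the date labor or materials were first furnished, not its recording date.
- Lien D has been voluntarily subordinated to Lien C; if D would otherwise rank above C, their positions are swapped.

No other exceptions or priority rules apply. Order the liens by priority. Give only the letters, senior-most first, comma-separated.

B, C, E, A, D

First, effective dates: E relates back to November 19, 2020 (work commenced).
B is a property-tax lien, so it outranks all other liens regardless of date.
The other liens, earliest effective date first: D (January 14, 2020), E (November 19, 2020), A (December 23, 2020), C (April 18, 2021).
D is senior to C before the subordination, so the two trade places.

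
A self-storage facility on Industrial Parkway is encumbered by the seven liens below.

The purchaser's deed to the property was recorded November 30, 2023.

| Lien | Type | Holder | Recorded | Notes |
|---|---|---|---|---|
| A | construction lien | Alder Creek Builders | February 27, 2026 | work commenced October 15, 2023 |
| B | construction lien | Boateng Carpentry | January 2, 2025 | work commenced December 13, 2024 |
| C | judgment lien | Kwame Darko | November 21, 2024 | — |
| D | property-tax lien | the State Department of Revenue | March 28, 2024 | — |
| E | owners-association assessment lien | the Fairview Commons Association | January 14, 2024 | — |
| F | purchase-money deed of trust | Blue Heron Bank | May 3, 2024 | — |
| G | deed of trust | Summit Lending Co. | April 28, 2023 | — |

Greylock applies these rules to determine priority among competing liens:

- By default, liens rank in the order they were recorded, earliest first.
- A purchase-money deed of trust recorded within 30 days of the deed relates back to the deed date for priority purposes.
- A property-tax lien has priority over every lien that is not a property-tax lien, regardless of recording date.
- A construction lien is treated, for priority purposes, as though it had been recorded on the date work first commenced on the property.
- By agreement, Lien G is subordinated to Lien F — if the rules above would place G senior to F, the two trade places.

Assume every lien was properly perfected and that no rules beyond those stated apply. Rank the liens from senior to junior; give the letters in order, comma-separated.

D, F, A, E, G, C, B

Effective dates: A's effective date is October 15, 2023, when work began; B relates back to December 13, 2024 (work commenced); F missed the 30-day window (155 days after the deed), so its recording date stands.
As a property-tax lien, D is senior to every other lien.
Ordering the rest by effective date: G (April 28, 2023), A (October 15, 2023), E (January 14, 2024), F (May 3, 2024), C (November 21, 2024), B (December 13, 2024).
G is senior to F before the subordination, so the two trade places.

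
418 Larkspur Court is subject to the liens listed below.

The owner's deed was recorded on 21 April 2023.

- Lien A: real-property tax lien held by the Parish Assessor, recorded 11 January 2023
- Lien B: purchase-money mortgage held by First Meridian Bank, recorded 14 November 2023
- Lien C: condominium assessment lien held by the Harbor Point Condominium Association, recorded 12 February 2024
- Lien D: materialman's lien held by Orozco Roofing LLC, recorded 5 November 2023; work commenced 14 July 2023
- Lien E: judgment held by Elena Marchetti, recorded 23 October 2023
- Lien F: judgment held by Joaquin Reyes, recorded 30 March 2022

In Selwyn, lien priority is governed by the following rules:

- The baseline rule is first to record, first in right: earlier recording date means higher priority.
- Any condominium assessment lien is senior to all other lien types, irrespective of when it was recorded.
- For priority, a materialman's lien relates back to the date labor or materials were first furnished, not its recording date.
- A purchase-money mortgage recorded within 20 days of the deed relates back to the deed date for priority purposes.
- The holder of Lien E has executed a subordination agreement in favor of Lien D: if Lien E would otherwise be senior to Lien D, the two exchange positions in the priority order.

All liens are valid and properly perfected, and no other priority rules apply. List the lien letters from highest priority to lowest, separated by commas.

Adjusting effective dates: B missed the 20-day window (207 days after the deed), so its recording date stands; D is treated as recorded 14 July 2023, the work-commencement date.
As a condominium assessment lien, C is senior to every other lien.
Among the remaining liens, by effective date: F (30 March 2022), A (11 January 2023), D (14 July 2023), E (23 October 2023), B (14 November 2023).
E already ranks below D; the subordination has no effect.

C, F, A, D, E, B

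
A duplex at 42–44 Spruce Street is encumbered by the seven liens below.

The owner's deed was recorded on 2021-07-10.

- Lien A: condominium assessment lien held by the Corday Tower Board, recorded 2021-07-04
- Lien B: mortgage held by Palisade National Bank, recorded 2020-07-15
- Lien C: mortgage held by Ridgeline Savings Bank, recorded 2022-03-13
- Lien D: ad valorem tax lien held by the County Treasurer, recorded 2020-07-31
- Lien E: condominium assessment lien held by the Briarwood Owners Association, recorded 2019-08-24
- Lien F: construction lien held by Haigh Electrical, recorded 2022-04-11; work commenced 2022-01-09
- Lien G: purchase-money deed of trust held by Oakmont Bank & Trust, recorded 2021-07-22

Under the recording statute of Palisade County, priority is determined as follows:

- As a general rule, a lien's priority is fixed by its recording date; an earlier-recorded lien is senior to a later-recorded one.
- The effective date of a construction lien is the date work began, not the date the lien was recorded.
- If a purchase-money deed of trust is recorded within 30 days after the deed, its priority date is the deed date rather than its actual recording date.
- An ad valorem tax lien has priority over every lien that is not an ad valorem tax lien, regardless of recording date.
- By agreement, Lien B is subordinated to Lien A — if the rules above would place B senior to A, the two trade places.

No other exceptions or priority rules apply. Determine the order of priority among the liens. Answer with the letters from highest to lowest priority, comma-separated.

D, E, A, B, G, F, C

Effective dates: F is treated as recorded 2022-01-09, the work-commencement date; G was recorded within the 30-day window, so its effective date is the deed date 2021-07-10.
As an ad valorem tax lien, D is senior to every other lien.
The other liens, earliest effective date first: E (2019-08-24), B (2020-07-15), A (2021-07-04), G (2021-07-10), F (2022-01-09), C (2022-03-13).
The subordination applies — B was senior to A — so B and A swap.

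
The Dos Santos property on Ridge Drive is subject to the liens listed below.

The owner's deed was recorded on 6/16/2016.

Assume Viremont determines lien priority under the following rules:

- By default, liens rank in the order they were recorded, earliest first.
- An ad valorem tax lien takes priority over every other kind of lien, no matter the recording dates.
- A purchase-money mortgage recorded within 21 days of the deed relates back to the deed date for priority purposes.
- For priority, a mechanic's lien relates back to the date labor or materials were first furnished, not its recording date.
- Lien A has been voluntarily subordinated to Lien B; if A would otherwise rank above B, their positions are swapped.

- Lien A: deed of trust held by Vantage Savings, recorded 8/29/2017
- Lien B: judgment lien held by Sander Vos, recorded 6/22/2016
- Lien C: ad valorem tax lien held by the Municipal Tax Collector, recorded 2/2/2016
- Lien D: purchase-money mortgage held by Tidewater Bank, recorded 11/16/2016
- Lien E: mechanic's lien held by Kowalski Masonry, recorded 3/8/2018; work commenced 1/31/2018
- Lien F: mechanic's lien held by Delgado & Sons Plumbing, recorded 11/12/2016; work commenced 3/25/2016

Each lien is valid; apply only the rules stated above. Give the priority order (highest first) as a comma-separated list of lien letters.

C, F, B, D, A, E

Effective dates after the stated exceptions: D was recorded 153 days after the deed — beyond 21 days — so no relation-back applies; E is treated as recorded 1/31/2018, the work-commencement date; F relates back to 3/25/2016 (work commenced).
C is an ad valorem tax lien and takes priority over every other lien.
Remaining liens by effective date: F (3/25/2016), B (6/22/2016), D (11/16/2016), A (8/29/2017), E (1/31/2018).
A is already junior to B, so the subordination agreement changes nothing.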